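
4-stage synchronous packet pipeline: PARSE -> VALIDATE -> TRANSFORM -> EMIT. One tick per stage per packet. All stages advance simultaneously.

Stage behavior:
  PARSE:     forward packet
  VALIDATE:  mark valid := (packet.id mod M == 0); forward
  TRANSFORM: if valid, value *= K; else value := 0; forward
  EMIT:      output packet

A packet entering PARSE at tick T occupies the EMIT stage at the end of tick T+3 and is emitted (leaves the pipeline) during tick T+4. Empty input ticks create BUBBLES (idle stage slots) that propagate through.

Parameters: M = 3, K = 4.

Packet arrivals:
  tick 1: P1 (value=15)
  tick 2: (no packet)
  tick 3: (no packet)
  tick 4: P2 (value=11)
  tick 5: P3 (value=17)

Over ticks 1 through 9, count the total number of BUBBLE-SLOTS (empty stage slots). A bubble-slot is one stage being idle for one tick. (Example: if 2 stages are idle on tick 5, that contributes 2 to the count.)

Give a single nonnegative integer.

Tick 1: [PARSE:P1(v=15,ok=F), VALIDATE:-, TRANSFORM:-, EMIT:-] out:-; bubbles=3
Tick 2: [PARSE:-, VALIDATE:P1(v=15,ok=F), TRANSFORM:-, EMIT:-] out:-; bubbles=3
Tick 3: [PARSE:-, VALIDATE:-, TRANSFORM:P1(v=0,ok=F), EMIT:-] out:-; bubbles=3
Tick 4: [PARSE:P2(v=11,ok=F), VALIDATE:-, TRANSFORM:-, EMIT:P1(v=0,ok=F)] out:-; bubbles=2
Tick 5: [PARSE:P3(v=17,ok=F), VALIDATE:P2(v=11,ok=F), TRANSFORM:-, EMIT:-] out:P1(v=0); bubbles=2
Tick 6: [PARSE:-, VALIDATE:P3(v=17,ok=T), TRANSFORM:P2(v=0,ok=F), EMIT:-] out:-; bubbles=2
Tick 7: [PARSE:-, VALIDATE:-, TRANSFORM:P3(v=68,ok=T), EMIT:P2(v=0,ok=F)] out:-; bubbles=2
Tick 8: [PARSE:-, VALIDATE:-, TRANSFORM:-, EMIT:P3(v=68,ok=T)] out:P2(v=0); bubbles=3
Tick 9: [PARSE:-, VALIDATE:-, TRANSFORM:-, EMIT:-] out:P3(v=68); bubbles=4
Total bubble-slots: 24

Answer: 24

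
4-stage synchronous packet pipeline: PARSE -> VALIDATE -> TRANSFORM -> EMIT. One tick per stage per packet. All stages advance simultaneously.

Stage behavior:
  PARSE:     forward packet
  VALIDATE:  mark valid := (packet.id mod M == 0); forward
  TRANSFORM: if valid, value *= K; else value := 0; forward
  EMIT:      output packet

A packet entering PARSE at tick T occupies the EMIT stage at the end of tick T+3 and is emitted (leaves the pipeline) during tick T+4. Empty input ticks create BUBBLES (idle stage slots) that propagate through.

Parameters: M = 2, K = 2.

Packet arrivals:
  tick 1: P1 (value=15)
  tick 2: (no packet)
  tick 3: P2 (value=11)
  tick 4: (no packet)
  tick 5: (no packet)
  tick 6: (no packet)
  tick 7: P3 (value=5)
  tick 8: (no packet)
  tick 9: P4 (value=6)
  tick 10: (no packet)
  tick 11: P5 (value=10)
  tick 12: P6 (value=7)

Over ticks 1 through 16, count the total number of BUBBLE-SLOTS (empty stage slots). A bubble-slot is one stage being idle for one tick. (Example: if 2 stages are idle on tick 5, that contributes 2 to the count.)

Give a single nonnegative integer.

Answer: 40

Derivation:
Tick 1: [PARSE:P1(v=15,ok=F), VALIDATE:-, TRANSFORM:-, EMIT:-] out:-; bubbles=3
Tick 2: [PARSE:-, VALIDATE:P1(v=15,ok=F), TRANSFORM:-, EMIT:-] out:-; bubbles=3
Tick 3: [PARSE:P2(v=11,ok=F), VALIDATE:-, TRANSFORM:P1(v=0,ok=F), EMIT:-] out:-; bubbles=2
Tick 4: [PARSE:-, VALIDATE:P2(v=11,ok=T), TRANSFORM:-, EMIT:P1(v=0,ok=F)] out:-; bubbles=2
Tick 5: [PARSE:-, VALIDATE:-, TRANSFORM:P2(v=22,ok=T), EMIT:-] out:P1(v=0); bubbles=3
Tick 6: [PARSE:-, VALIDATE:-, TRANSFORM:-, EMIT:P2(v=22,ok=T)] out:-; bubbles=3
Tick 7: [PARSE:P3(v=5,ok=F), VALIDATE:-, TRANSFORM:-, EMIT:-] out:P2(v=22); bubbles=3
Tick 8: [PARSE:-, VALIDATE:P3(v=5,ok=F), TRANSFORM:-, EMIT:-] out:-; bubbles=3
Tick 9: [PARSE:P4(v=6,ok=F), VALIDATE:-, TRANSFORM:P3(v=0,ok=F), EMIT:-] out:-; bubbles=2
Tick 10: [PARSE:-, VALIDATE:P4(v=6,ok=T), TRANSFORM:-, EMIT:P3(v=0,ok=F)] out:-; bubbles=2
Tick 11: [PARSE:P5(v=10,ok=F), VALIDATE:-, TRANSFORM:P4(v=12,ok=T), EMIT:-] out:P3(v=0); bubbles=2
Tick 12: [PARSE:P6(v=7,ok=F), VALIDATE:P5(v=10,ok=F), TRANSFORM:-, EMIT:P4(v=12,ok=T)] out:-; bubbles=1
Tick 13: [PARSE:-, VALIDATE:P6(v=7,ok=T), TRANSFORM:P5(v=0,ok=F), EMIT:-] out:P4(v=12); bubbles=2
Tick 14: [PARSE:-, VALIDATE:-, TRANSFORM:P6(v=14,ok=T), EMIT:P5(v=0,ok=F)] out:-; bubbles=2
Tick 15: [PARSE:-, VALIDATE:-, TRANSFORM:-, EMIT:P6(v=14,ok=T)] out:P5(v=0); bubbles=3
Tick 16: [PARSE:-, VALIDATE:-, TRANSFORM:-, EMIT:-] out:P6(v=14); bubbles=4
Total bubble-slots: 40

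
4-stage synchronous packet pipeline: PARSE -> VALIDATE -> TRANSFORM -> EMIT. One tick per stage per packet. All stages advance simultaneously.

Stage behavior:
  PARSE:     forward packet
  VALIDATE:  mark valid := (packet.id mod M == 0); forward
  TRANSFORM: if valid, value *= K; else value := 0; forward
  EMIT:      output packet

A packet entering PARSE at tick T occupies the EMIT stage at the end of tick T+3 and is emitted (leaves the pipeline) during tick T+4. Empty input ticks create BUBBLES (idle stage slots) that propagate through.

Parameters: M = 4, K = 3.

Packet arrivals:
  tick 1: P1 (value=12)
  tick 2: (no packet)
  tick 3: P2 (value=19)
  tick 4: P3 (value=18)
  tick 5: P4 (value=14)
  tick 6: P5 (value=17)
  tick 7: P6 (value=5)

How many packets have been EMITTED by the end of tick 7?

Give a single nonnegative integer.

Tick 1: [PARSE:P1(v=12,ok=F), VALIDATE:-, TRANSFORM:-, EMIT:-] out:-; in:P1
Tick 2: [PARSE:-, VALIDATE:P1(v=12,ok=F), TRANSFORM:-, EMIT:-] out:-; in:-
Tick 3: [PARSE:P2(v=19,ok=F), VALIDATE:-, TRANSFORM:P1(v=0,ok=F), EMIT:-] out:-; in:P2
Tick 4: [PARSE:P3(v=18,ok=F), VALIDATE:P2(v=19,ok=F), TRANSFORM:-, EMIT:P1(v=0,ok=F)] out:-; in:P3
Tick 5: [PARSE:P4(v=14,ok=F), VALIDATE:P3(v=18,ok=F), TRANSFORM:P2(v=0,ok=F), EMIT:-] out:P1(v=0); in:P4
Tick 6: [PARSE:P5(v=17,ok=F), VALIDATE:P4(v=14,ok=T), TRANSFORM:P3(v=0,ok=F), EMIT:P2(v=0,ok=F)] out:-; in:P5
Tick 7: [PARSE:P6(v=5,ok=F), VALIDATE:P5(v=17,ok=F), TRANSFORM:P4(v=42,ok=T), EMIT:P3(v=0,ok=F)] out:P2(v=0); in:P6
Emitted by tick 7: ['P1', 'P2']

Answer: 2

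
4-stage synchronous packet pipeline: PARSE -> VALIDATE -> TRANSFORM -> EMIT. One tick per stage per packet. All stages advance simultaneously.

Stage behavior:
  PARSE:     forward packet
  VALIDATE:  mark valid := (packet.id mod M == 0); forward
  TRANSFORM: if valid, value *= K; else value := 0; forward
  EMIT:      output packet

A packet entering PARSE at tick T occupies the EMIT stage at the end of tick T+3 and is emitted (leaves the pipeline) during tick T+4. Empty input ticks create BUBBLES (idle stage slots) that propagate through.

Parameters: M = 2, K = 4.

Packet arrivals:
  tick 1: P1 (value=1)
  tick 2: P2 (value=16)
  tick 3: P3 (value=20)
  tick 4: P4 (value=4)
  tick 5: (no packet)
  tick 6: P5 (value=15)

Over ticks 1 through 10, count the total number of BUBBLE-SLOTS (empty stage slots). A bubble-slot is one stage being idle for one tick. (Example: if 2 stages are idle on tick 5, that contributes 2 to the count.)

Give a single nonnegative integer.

Answer: 20

Derivation:
Tick 1: [PARSE:P1(v=1,ok=F), VALIDATE:-, TRANSFORM:-, EMIT:-] out:-; bubbles=3
Tick 2: [PARSE:P2(v=16,ok=F), VALIDATE:P1(v=1,ok=F), TRANSFORM:-, EMIT:-] out:-; bubbles=2
Tick 3: [PARSE:P3(v=20,ok=F), VALIDATE:P2(v=16,ok=T), TRANSFORM:P1(v=0,ok=F), EMIT:-] out:-; bubbles=1
Tick 4: [PARSE:P4(v=4,ok=F), VALIDATE:P3(v=20,ok=F), TRANSFORM:P2(v=64,ok=T), EMIT:P1(v=0,ok=F)] out:-; bubbles=0
Tick 5: [PARSE:-, VALIDATE:P4(v=4,ok=T), TRANSFORM:P3(v=0,ok=F), EMIT:P2(v=64,ok=T)] out:P1(v=0); bubbles=1
Tick 6: [PARSE:P5(v=15,ok=F), VALIDATE:-, TRANSFORM:P4(v=16,ok=T), EMIT:P3(v=0,ok=F)] out:P2(v=64); bubbles=1
Tick 7: [PARSE:-, VALIDATE:P5(v=15,ok=F), TRANSFORM:-, EMIT:P4(v=16,ok=T)] out:P3(v=0); bubbles=2
Tick 8: [PARSE:-, VALIDATE:-, TRANSFORM:P5(v=0,ok=F), EMIT:-] out:P4(v=16); bubbles=3
Tick 9: [PARSE:-, VALIDATE:-, TRANSFORM:-, EMIT:P5(v=0,ok=F)] out:-; bubbles=3
Tick 10: [PARSE:-, VALIDATE:-, TRANSFORM:-, EMIT:-] out:P5(v=0); bubbles=4
Total bubble-slots: 20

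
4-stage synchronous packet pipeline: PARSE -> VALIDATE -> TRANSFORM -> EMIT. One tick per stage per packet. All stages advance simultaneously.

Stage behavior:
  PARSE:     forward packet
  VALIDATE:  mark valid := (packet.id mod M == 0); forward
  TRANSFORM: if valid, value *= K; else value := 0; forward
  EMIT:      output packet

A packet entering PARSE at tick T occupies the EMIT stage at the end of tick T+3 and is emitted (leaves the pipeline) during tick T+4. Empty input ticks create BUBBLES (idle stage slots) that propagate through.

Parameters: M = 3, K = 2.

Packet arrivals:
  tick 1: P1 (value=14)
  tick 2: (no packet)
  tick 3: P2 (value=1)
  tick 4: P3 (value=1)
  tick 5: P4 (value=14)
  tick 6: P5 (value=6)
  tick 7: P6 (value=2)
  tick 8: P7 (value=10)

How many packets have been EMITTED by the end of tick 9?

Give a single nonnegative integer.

Answer: 4

Derivation:
Tick 1: [PARSE:P1(v=14,ok=F), VALIDATE:-, TRANSFORM:-, EMIT:-] out:-; in:P1
Tick 2: [PARSE:-, VALIDATE:P1(v=14,ok=F), TRANSFORM:-, EMIT:-] out:-; in:-
Tick 3: [PARSE:P2(v=1,ok=F), VALIDATE:-, TRANSFORM:P1(v=0,ok=F), EMIT:-] out:-; in:P2
Tick 4: [PARSE:P3(v=1,ok=F), VALIDATE:P2(v=1,ok=F), TRANSFORM:-, EMIT:P1(v=0,ok=F)] out:-; in:P3
Tick 5: [PARSE:P4(v=14,ok=F), VALIDATE:P3(v=1,ok=T), TRANSFORM:P2(v=0,ok=F), EMIT:-] out:P1(v=0); in:P4
Tick 6: [PARSE:P5(v=6,ok=F), VALIDATE:P4(v=14,ok=F), TRANSFORM:P3(v=2,ok=T), EMIT:P2(v=0,ok=F)] out:-; in:P5
Tick 7: [PARSE:P6(v=2,ok=F), VALIDATE:P5(v=6,ok=F), TRANSFORM:P4(v=0,ok=F), EMIT:P3(v=2,ok=T)] out:P2(v=0); in:P6
Tick 8: [PARSE:P7(v=10,ok=F), VALIDATE:P6(v=2,ok=T), TRANSFORM:P5(v=0,ok=F), EMIT:P4(v=0,ok=F)] out:P3(v=2); in:P7
Tick 9: [PARSE:-, VALIDATE:P7(v=10,ok=F), TRANSFORM:P6(v=4,ok=T), EMIT:P5(v=0,ok=F)] out:P4(v=0); in:-
Emitted by tick 9: ['P1', 'P2', 'P3', 'P4']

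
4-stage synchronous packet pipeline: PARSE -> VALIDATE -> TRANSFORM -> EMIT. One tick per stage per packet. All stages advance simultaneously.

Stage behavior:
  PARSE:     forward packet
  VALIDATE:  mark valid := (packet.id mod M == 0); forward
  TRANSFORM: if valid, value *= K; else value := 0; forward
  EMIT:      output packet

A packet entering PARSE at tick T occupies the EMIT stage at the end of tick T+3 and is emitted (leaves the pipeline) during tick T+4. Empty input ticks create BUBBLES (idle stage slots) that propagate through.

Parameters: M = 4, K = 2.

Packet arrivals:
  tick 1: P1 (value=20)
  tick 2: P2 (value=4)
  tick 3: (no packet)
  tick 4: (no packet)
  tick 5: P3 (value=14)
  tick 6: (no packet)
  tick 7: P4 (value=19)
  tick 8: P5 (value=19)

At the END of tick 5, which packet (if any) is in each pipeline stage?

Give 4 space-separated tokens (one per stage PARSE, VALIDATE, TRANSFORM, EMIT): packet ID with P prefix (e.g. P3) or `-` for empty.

Answer: P3 - - P2

Derivation:
Tick 1: [PARSE:P1(v=20,ok=F), VALIDATE:-, TRANSFORM:-, EMIT:-] out:-; in:P1
Tick 2: [PARSE:P2(v=4,ok=F), VALIDATE:P1(v=20,ok=F), TRANSFORM:-, EMIT:-] out:-; in:P2
Tick 3: [PARSE:-, VALIDATE:P2(v=4,ok=F), TRANSFORM:P1(v=0,ok=F), EMIT:-] out:-; in:-
Tick 4: [PARSE:-, VALIDATE:-, TRANSFORM:P2(v=0,ok=F), EMIT:P1(v=0,ok=F)] out:-; in:-
Tick 5: [PARSE:P3(v=14,ok=F), VALIDATE:-, TRANSFORM:-, EMIT:P2(v=0,ok=F)] out:P1(v=0); in:P3
At end of tick 5: ['P3', '-', '-', 'P2']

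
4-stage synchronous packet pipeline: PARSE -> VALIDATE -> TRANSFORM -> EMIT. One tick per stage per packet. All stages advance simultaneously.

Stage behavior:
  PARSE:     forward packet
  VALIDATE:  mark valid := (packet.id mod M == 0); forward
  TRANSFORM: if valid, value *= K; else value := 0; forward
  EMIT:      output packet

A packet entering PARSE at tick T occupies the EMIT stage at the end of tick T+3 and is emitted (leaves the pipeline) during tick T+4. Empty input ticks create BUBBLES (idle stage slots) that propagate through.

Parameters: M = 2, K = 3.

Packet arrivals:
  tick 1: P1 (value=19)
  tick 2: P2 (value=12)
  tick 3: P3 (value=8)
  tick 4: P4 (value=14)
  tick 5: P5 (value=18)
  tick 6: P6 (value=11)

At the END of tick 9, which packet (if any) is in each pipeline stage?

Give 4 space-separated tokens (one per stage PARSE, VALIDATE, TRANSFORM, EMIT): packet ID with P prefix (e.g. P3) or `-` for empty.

Answer: - - - P6

Derivation:
Tick 1: [PARSE:P1(v=19,ok=F), VALIDATE:-, TRANSFORM:-, EMIT:-] out:-; in:P1
Tick 2: [PARSE:P2(v=12,ok=F), VALIDATE:P1(v=19,ok=F), TRANSFORM:-, EMIT:-] out:-; in:P2
Tick 3: [PARSE:P3(v=8,ok=F), VALIDATE:P2(v=12,ok=T), TRANSFORM:P1(v=0,ok=F), EMIT:-] out:-; in:P3
Tick 4: [PARSE:P4(v=14,ok=F), VALIDATE:P3(v=8,ok=F), TRANSFORM:P2(v=36,ok=T), EMIT:P1(v=0,ok=F)] out:-; in:P4
Tick 5: [PARSE:P5(v=18,ok=F), VALIDATE:P4(v=14,ok=T), TRANSFORM:P3(v=0,ok=F), EMIT:P2(v=36,ok=T)] out:P1(v=0); in:P5
Tick 6: [PARSE:P6(v=11,ok=F), VALIDATE:P5(v=18,ok=F), TRANSFORM:P4(v=42,ok=T), EMIT:P3(v=0,ok=F)] out:P2(v=36); in:P6
Tick 7: [PARSE:-, VALIDATE:P6(v=11,ok=T), TRANSFORM:P5(v=0,ok=F), EMIT:P4(v=42,ok=T)] out:P3(v=0); in:-
Tick 8: [PARSE:-, VALIDATE:-, TRANSFORM:P6(v=33,ok=T), EMIT:P5(v=0,ok=F)] out:P4(v=42); in:-
Tick 9: [PARSE:-, VALIDATE:-, TRANSFORM:-, EMIT:P6(v=33,ok=T)] out:P5(v=0); in:-
At end of tick 9: ['-', '-', '-', 'P6']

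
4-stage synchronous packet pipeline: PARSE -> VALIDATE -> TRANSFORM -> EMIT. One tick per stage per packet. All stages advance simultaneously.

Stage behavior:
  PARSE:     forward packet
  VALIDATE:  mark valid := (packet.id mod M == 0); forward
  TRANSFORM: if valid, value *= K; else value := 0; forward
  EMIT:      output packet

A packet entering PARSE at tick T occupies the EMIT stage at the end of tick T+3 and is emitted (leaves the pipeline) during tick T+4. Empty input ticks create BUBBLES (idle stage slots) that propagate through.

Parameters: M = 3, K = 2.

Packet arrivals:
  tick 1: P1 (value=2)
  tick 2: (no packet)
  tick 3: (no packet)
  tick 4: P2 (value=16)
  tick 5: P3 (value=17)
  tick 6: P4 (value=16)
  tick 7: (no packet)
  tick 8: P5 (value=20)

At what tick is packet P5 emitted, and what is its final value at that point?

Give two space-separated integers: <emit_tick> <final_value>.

Answer: 12 0

Derivation:
Tick 1: [PARSE:P1(v=2,ok=F), VALIDATE:-, TRANSFORM:-, EMIT:-] out:-; in:P1
Tick 2: [PARSE:-, VALIDATE:P1(v=2,ok=F), TRANSFORM:-, EMIT:-] out:-; in:-
Tick 3: [PARSE:-, VALIDATE:-, TRANSFORM:P1(v=0,ok=F), EMIT:-] out:-; in:-
Tick 4: [PARSE:P2(v=16,ok=F), VALIDATE:-, TRANSFORM:-, EMIT:P1(v=0,ok=F)] out:-; in:P2
Tick 5: [PARSE:P3(v=17,ok=F), VALIDATE:P2(v=16,ok=F), TRANSFORM:-, EMIT:-] out:P1(v=0); in:P3
Tick 6: [PARSE:P4(v=16,ok=F), VALIDATE:P3(v=17,ok=T), TRANSFORM:P2(v=0,ok=F), EMIT:-] out:-; in:P4
Tick 7: [PARSE:-, VALIDATE:P4(v=16,ok=F), TRANSFORM:P3(v=34,ok=T), EMIT:P2(v=0,ok=F)] out:-; in:-
Tick 8: [PARSE:P5(v=20,ok=F), VALIDATE:-, TRANSFORM:P4(v=0,ok=F), EMIT:P3(v=34,ok=T)] out:P2(v=0); in:P5
Tick 9: [PARSE:-, VALIDATE:P5(v=20,ok=F), TRANSFORM:-, EMIT:P4(v=0,ok=F)] out:P3(v=34); in:-
Tick 10: [PARSE:-, VALIDATE:-, TRANSFORM:P5(v=0,ok=F), EMIT:-] out:P4(v=0); in:-
Tick 11: [PARSE:-, VALIDATE:-, TRANSFORM:-, EMIT:P5(v=0,ok=F)] out:-; in:-
Tick 12: [PARSE:-, VALIDATE:-, TRANSFORM:-, EMIT:-] out:P5(v=0); in:-
P5: arrives tick 8, valid=False (id=5, id%3=2), emit tick 12, final value 0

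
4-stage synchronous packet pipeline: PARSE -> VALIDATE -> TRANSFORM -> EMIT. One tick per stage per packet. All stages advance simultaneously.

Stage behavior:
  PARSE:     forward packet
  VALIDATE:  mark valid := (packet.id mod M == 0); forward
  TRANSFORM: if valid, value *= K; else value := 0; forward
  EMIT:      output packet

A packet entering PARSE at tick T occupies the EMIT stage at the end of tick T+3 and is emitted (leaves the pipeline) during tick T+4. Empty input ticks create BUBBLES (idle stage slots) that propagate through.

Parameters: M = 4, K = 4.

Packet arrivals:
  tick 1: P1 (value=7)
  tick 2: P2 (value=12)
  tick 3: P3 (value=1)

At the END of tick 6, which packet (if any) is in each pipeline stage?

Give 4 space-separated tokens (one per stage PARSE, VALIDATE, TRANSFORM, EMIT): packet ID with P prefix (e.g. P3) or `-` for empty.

Answer: - - - P3

Derivation:
Tick 1: [PARSE:P1(v=7,ok=F), VALIDATE:-, TRANSFORM:-, EMIT:-] out:-; in:P1
Tick 2: [PARSE:P2(v=12,ok=F), VALIDATE:P1(v=7,ok=F), TRANSFORM:-, EMIT:-] out:-; in:P2
Tick 3: [PARSE:P3(v=1,ok=F), VALIDATE:P2(v=12,ok=F), TRANSFORM:P1(v=0,ok=F), EMIT:-] out:-; in:P3
Tick 4: [PARSE:-, VALIDATE:P3(v=1,ok=F), TRANSFORM:P2(v=0,ok=F), EMIT:P1(v=0,ok=F)] out:-; in:-
Tick 5: [PARSE:-, VALIDATE:-, TRANSFORM:P3(v=0,ok=F), EMIT:P2(v=0,ok=F)] out:P1(v=0); in:-
Tick 6: [PARSE:-, VALIDATE:-, TRANSFORM:-, EMIT:P3(v=0,ok=F)] out:P2(v=0); in:-
At end of tick 6: ['-', '-', '-', 'P3']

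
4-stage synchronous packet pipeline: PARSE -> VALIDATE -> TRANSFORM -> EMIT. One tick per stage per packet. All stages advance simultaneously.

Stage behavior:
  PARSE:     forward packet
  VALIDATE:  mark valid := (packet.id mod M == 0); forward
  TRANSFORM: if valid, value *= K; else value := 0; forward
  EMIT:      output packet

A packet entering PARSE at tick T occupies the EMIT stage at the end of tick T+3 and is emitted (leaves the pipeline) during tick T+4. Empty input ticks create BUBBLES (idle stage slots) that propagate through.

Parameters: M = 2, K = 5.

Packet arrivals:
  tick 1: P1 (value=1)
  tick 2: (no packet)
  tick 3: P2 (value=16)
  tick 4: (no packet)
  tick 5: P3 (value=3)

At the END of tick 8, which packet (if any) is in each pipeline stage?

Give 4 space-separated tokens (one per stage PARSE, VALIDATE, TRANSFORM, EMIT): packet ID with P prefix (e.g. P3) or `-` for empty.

Answer: - - - P3

Derivation:
Tick 1: [PARSE:P1(v=1,ok=F), VALIDATE:-, TRANSFORM:-, EMIT:-] out:-; in:P1
Tick 2: [PARSE:-, VALIDATE:P1(v=1,ok=F), TRANSFORM:-, EMIT:-] out:-; in:-
Tick 3: [PARSE:P2(v=16,ok=F), VALIDATE:-, TRANSFORM:P1(v=0,ok=F), EMIT:-] out:-; in:P2
Tick 4: [PARSE:-, VALIDATE:P2(v=16,ok=T), TRANSFORM:-, EMIT:P1(v=0,ok=F)] out:-; in:-
Tick 5: [PARSE:P3(v=3,ok=F), VALIDATE:-, TRANSFORM:P2(v=80,ok=T), EMIT:-] out:P1(v=0); in:P3
Tick 6: [PARSE:-, VALIDATE:P3(v=3,ok=F), TRANSFORM:-, EMIT:P2(v=80,ok=T)] out:-; in:-
Tick 7: [PARSE:-, VALIDATE:-, TRANSFORM:P3(v=0,ok=F), EMIT:-] out:P2(v=80); in:-
Tick 8: [PARSE:-, VALIDATE:-, TRANSFORM:-, EMIT:P3(v=0,ok=F)] out:-; in:-
At end of tick 8: ['-', '-', '-', 'P3']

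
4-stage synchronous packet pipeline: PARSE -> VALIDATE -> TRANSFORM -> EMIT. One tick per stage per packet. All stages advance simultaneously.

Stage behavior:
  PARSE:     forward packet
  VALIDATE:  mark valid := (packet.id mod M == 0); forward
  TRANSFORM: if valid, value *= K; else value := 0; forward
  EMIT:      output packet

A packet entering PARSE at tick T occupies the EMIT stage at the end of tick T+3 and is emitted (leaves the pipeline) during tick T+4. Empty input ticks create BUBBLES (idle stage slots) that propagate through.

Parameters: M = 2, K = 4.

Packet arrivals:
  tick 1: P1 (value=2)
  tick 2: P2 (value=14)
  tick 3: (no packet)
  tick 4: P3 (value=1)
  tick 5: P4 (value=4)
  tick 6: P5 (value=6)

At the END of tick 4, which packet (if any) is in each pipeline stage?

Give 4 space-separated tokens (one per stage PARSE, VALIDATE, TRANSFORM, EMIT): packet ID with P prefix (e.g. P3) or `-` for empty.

Tick 1: [PARSE:P1(v=2,ok=F), VALIDATE:-, TRANSFORM:-, EMIT:-] out:-; in:P1
Tick 2: [PARSE:P2(v=14,ok=F), VALIDATE:P1(v=2,ok=F), TRANSFORM:-, EMIT:-] out:-; in:P2
Tick 3: [PARSE:-, VALIDATE:P2(v=14,ok=T), TRANSFORM:P1(v=0,ok=F), EMIT:-] out:-; in:-
Tick 4: [PARSE:P3(v=1,ok=F), VALIDATE:-, TRANSFORM:P2(v=56,ok=T), EMIT:P1(v=0,ok=F)] out:-; in:P3
At end of tick 4: ['P3', '-', 'P2', 'P1']

Answer: P3 - P2 P1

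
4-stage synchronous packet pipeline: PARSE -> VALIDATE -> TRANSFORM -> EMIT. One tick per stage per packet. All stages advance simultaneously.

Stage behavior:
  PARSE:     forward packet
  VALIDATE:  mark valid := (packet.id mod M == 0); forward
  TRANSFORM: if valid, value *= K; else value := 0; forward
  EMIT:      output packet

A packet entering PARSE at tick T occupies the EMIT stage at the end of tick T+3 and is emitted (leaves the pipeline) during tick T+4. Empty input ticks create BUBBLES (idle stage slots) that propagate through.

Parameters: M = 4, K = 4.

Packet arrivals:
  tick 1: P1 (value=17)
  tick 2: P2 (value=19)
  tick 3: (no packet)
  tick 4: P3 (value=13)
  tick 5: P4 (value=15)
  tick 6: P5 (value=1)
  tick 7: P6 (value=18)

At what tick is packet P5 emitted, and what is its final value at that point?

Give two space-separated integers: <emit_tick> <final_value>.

Answer: 10 0

Derivation:
Tick 1: [PARSE:P1(v=17,ok=F), VALIDATE:-, TRANSFORM:-, EMIT:-] out:-; in:P1
Tick 2: [PARSE:P2(v=19,ok=F), VALIDATE:P1(v=17,ok=F), TRANSFORM:-, EMIT:-] out:-; in:P2
Tick 3: [PARSE:-, VALIDATE:P2(v=19,ok=F), TRANSFORM:P1(v=0,ok=F), EMIT:-] out:-; in:-
Tick 4: [PARSE:P3(v=13,ok=F), VALIDATE:-, TRANSFORM:P2(v=0,ok=F), EMIT:P1(v=0,ok=F)] out:-; in:P3
Tick 5: [PARSE:P4(v=15,ok=F), VALIDATE:P3(v=13,ok=F), TRANSFORM:-, EMIT:P2(v=0,ok=F)] out:P1(v=0); in:P4
Tick 6: [PARSE:P5(v=1,ok=F), VALIDATE:P4(v=15,ok=T), TRANSFORM:P3(v=0,ok=F), EMIT:-] out:P2(v=0); in:P5
Tick 7: [PARSE:P6(v=18,ok=F), VALIDATE:P5(v=1,ok=F), TRANSFORM:P4(v=60,ok=T), EMIT:P3(v=0,ok=F)] out:-; in:P6
Tick 8: [PARSE:-, VALIDATE:P6(v=18,ok=F), TRANSFORM:P5(v=0,ok=F), EMIT:P4(v=60,ok=T)] out:P3(v=0); in:-
Tick 9: [PARSE:-, VALIDATE:-, TRANSFORM:P6(v=0,ok=F), EMIT:P5(v=0,ok=F)] out:P4(v=60); in:-
Tick 10: [PARSE:-, VALIDATE:-, TRANSFORM:-, EMIT:P6(v=0,ok=F)] out:P5(v=0); in:-
Tick 11: [PARSE:-, VALIDATE:-, TRANSFORM:-, EMIT:-] out:P6(v=0); in:-
P5: arrives tick 6, valid=False (id=5, id%4=1), emit tick 10, final value 0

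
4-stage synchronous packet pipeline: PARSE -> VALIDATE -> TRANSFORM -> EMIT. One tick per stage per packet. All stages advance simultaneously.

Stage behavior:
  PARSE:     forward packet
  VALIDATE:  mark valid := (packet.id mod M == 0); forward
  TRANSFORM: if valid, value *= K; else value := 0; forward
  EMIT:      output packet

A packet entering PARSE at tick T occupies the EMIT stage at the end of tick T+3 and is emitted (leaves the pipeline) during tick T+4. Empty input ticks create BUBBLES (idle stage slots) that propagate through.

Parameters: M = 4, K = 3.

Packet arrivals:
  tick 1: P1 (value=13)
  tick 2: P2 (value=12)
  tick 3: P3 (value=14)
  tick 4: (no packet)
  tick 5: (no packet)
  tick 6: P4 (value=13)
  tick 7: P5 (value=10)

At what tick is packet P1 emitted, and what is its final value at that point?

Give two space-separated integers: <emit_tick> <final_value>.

Tick 1: [PARSE:P1(v=13,ok=F), VALIDATE:-, TRANSFORM:-, EMIT:-] out:-; in:P1
Tick 2: [PARSE:P2(v=12,ok=F), VALIDATE:P1(v=13,ok=F), TRANSFORM:-, EMIT:-] out:-; in:P2
Tick 3: [PARSE:P3(v=14,ok=F), VALIDATE:P2(v=12,ok=F), TRANSFORM:P1(v=0,ok=F), EMIT:-] out:-; in:P3
Tick 4: [PARSE:-, VALIDATE:P3(v=14,ok=F), TRANSFORM:P2(v=0,ok=F), EMIT:P1(v=0,ok=F)] out:-; in:-
Tick 5: [PARSE:-, VALIDATE:-, TRANSFORM:P3(v=0,ok=F), EMIT:P2(v=0,ok=F)] out:P1(v=0); in:-
Tick 6: [PARSE:P4(v=13,ok=F), VALIDATE:-, TRANSFORM:-, EMIT:P3(v=0,ok=F)] out:P2(v=0); in:P4
Tick 7: [PARSE:P5(v=10,ok=F), VALIDATE:P4(v=13,ok=T), TRANSFORM:-, EMIT:-] out:P3(v=0); in:P5
Tick 8: [PARSE:-, VALIDATE:P5(v=10,ok=F), TRANSFORM:P4(v=39,ok=T), EMIT:-] out:-; in:-
Tick 9: [PARSE:-, VALIDATE:-, TRANSFORM:P5(v=0,ok=F), EMIT:P4(v=39,ok=T)] out:-; in:-
Tick 10: [PARSE:-, VALIDATE:-, TRANSFORM:-, EMIT:P5(v=0,ok=F)] out:P4(v=39); in:-
Tick 11: [PARSE:-, VALIDATE:-, TRANSFORM:-, EMIT:-] out:P5(v=0); in:-
P1: arrives tick 1, valid=False (id=1, id%4=1), emit tick 5, final value 0

Answer: 5 0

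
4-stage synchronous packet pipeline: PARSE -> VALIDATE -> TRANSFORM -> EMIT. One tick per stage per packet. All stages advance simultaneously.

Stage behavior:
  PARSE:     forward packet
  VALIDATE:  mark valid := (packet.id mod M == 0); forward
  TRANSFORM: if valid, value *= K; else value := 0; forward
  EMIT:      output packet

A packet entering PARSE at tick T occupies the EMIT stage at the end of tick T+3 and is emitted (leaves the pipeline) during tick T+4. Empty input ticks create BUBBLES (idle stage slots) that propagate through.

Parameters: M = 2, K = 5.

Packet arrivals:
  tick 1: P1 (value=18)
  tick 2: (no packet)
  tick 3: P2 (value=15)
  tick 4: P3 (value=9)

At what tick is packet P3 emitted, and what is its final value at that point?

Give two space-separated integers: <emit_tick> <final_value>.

Tick 1: [PARSE:P1(v=18,ok=F), VALIDATE:-, TRANSFORM:-, EMIT:-] out:-; in:P1
Tick 2: [PARSE:-, VALIDATE:P1(v=18,ok=F), TRANSFORM:-, EMIT:-] out:-; in:-
Tick 3: [PARSE:P2(v=15,ok=F), VALIDATE:-, TRANSFORM:P1(v=0,ok=F), EMIT:-] out:-; in:P2
Tick 4: [PARSE:P3(v=9,ok=F), VALIDATE:P2(v=15,ok=T), TRANSFORM:-, EMIT:P1(v=0,ok=F)] out:-; in:P3
Tick 5: [PARSE:-, VALIDATE:P3(v=9,ok=F), TRANSFORM:P2(v=75,ok=T), EMIT:-] out:P1(v=0); in:-
Tick 6: [PARSE:-, VALIDATE:-, TRANSFORM:P3(v=0,ok=F), EMIT:P2(v=75,ok=T)] out:-; in:-
Tick 7: [PARSE:-, VALIDATE:-, TRANSFORM:-, EMIT:P3(v=0,ok=F)] out:P2(v=75); in:-
Tick 8: [PARSE:-, VALIDATE:-, TRANSFORM:-, EMIT:-] out:P3(v=0); in:-
P3: arrives tick 4, valid=False (id=3, id%2=1), emit tick 8, final value 0

Answer: 8 0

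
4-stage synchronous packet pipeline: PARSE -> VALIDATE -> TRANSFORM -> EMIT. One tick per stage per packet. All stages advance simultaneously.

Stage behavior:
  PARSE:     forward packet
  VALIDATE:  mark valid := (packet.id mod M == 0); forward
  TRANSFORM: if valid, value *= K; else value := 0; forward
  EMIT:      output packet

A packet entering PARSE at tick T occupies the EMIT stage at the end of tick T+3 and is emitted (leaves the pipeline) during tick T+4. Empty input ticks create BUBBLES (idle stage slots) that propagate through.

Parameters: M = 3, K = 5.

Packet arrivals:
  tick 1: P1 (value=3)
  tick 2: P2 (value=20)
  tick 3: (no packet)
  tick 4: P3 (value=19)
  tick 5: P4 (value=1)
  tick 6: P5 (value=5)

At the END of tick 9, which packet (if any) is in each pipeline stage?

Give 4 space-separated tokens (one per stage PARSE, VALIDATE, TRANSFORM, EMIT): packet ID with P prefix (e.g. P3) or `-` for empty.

Tick 1: [PARSE:P1(v=3,ok=F), VALIDATE:-, TRANSFORM:-, EMIT:-] out:-; in:P1
Tick 2: [PARSE:P2(v=20,ok=F), VALIDATE:P1(v=3,ok=F), TRANSFORM:-, EMIT:-] out:-; in:P2
Tick 3: [PARSE:-, VALIDATE:P2(v=20,ok=F), TRANSFORM:P1(v=0,ok=F), EMIT:-] out:-; in:-
Tick 4: [PARSE:P3(v=19,ok=F), VALIDATE:-, TRANSFORM:P2(v=0,ok=F), EMIT:P1(v=0,ok=F)] out:-; in:P3
Tick 5: [PARSE:P4(v=1,ok=F), VALIDATE:P3(v=19,ok=T), TRANSFORM:-, EMIT:P2(v=0,ok=F)] out:P1(v=0); in:P4
Tick 6: [PARSE:P5(v=5,ok=F), VALIDATE:P4(v=1,ok=F), TRANSFORM:P3(v=95,ok=T), EMIT:-] out:P2(v=0); in:P5
Tick 7: [PARSE:-, VALIDATE:P5(v=5,ok=F), TRANSFORM:P4(v=0,ok=F), EMIT:P3(v=95,ok=T)] out:-; in:-
Tick 8: [PARSE:-, VALIDATE:-, TRANSFORM:P5(v=0,ok=F), EMIT:P4(v=0,ok=F)] out:P3(v=95); in:-
Tick 9: [PARSE:-, VALIDATE:-, TRANSFORM:-, EMIT:P5(v=0,ok=F)] out:P4(v=0); in:-
At end of tick 9: ['-', '-', '-', 'P5']

Answer: - - - P5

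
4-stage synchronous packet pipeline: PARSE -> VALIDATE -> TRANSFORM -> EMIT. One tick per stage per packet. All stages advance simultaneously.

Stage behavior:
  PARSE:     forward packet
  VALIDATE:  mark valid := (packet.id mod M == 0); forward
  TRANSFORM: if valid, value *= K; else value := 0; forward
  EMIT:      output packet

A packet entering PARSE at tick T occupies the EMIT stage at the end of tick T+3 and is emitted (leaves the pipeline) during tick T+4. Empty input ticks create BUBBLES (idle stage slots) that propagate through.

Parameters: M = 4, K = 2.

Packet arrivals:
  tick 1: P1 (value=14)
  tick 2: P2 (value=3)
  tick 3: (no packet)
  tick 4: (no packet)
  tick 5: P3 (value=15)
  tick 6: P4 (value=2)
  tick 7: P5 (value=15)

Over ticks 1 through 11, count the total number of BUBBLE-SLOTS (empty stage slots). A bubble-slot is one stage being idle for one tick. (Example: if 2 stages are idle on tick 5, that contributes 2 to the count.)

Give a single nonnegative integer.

Tick 1: [PARSE:P1(v=14,ok=F), VALIDATE:-, TRANSFORM:-, EMIT:-] out:-; bubbles=3
Tick 2: [PARSE:P2(v=3,ok=F), VALIDATE:P1(v=14,ok=F), TRANSFORM:-, EMIT:-] out:-; bubbles=2
Tick 3: [PARSE:-, VALIDATE:P2(v=3,ok=F), TRANSFORM:P1(v=0,ok=F), EMIT:-] out:-; bubbles=2
Tick 4: [PARSE:-, VALIDATE:-, TRANSFORM:P2(v=0,ok=F), EMIT:P1(v=0,ok=F)] out:-; bubbles=2
Tick 5: [PARSE:P3(v=15,ok=F), VALIDATE:-, TRANSFORM:-, EMIT:P2(v=0,ok=F)] out:P1(v=0); bubbles=2
Tick 6: [PARSE:P4(v=2,ok=F), VALIDATE:P3(v=15,ok=F), TRANSFORM:-, EMIT:-] out:P2(v=0); bubbles=2
Tick 7: [PARSE:P5(v=15,ok=F), VALIDATE:P4(v=2,ok=T), TRANSFORM:P3(v=0,ok=F), EMIT:-] out:-; bubbles=1
Tick 8: [PARSE:-, VALIDATE:P5(v=15,ok=F), TRANSFORM:P4(v=4,ok=T), EMIT:P3(v=0,ok=F)] out:-; bubbles=1
Tick 9: [PARSE:-, VALIDATE:-, TRANSFORM:P5(v=0,ok=F), EMIT:P4(v=4,ok=T)] out:P3(v=0); bubbles=2
Tick 10: [PARSE:-, VALIDATE:-, TRANSFORM:-, EMIT:P5(v=0,ok=F)] out:P4(v=4); bubbles=3
Tick 11: [PARSE:-, VALIDATE:-, TRANSFORM:-, EMIT:-] out:P5(v=0); bubbles=4
Total bubble-slots: 24

Answer: 24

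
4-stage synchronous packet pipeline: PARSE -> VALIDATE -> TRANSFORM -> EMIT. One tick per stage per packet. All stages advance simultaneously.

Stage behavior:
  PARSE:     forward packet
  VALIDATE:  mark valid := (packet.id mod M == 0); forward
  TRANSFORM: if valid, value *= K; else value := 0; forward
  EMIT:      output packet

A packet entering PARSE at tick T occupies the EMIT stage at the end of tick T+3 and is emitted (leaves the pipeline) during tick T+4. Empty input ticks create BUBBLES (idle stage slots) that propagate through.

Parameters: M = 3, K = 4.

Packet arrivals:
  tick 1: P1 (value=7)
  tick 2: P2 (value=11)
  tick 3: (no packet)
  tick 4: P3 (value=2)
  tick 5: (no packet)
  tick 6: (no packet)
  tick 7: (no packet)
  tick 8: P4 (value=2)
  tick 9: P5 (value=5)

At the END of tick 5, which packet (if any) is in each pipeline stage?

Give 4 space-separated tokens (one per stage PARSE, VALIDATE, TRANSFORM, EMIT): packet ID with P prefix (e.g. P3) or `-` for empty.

Answer: - P3 - P2

Derivation:
Tick 1: [PARSE:P1(v=7,ok=F), VALIDATE:-, TRANSFORM:-, EMIT:-] out:-; in:P1
Tick 2: [PARSE:P2(v=11,ok=F), VALIDATE:P1(v=7,ok=F), TRANSFORM:-, EMIT:-] out:-; in:P2
Tick 3: [PARSE:-, VALIDATE:P2(v=11,ok=F), TRANSFORM:P1(v=0,ok=F), EMIT:-] out:-; in:-
Tick 4: [PARSE:P3(v=2,ok=F), VALIDATE:-, TRANSFORM:P2(v=0,ok=F), EMIT:P1(v=0,ok=F)] out:-; in:P3
Tick 5: [PARSE:-, VALIDATE:P3(v=2,ok=T), TRANSFORM:-, EMIT:P2(v=0,ok=F)] out:P1(v=0); in:-
At end of tick 5: ['-', 'P3', '-', 'P2']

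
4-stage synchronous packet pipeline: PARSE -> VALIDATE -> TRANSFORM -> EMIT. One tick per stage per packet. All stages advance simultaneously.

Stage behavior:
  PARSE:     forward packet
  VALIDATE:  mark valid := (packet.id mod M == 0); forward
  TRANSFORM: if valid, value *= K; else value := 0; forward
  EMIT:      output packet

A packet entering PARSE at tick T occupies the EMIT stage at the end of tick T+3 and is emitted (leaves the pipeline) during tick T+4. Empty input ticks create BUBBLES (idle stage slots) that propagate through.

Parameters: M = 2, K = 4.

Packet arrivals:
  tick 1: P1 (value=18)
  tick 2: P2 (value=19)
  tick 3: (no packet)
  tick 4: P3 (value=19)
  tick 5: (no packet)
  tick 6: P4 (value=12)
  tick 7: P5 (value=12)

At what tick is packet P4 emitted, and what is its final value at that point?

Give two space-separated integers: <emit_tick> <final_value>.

Tick 1: [PARSE:P1(v=18,ok=F), VALIDATE:-, TRANSFORM:-, EMIT:-] out:-; in:P1
Tick 2: [PARSE:P2(v=19,ok=F), VALIDATE:P1(v=18,ok=F), TRANSFORM:-, EMIT:-] out:-; in:P2
Tick 3: [PARSE:-, VALIDATE:P2(v=19,ok=T), TRANSFORM:P1(v=0,ok=F), EMIT:-] out:-; in:-
Tick 4: [PARSE:P3(v=19,ok=F), VALIDATE:-, TRANSFORM:P2(v=76,ok=T), EMIT:P1(v=0,ok=F)] out:-; in:P3
Tick 5: [PARSE:-, VALIDATE:P3(v=19,ok=F), TRANSFORM:-, EMIT:P2(v=76,ok=T)] out:P1(v=0); in:-
Tick 6: [PARSE:P4(v=12,ok=F), VALIDATE:-, TRANSFORM:P3(v=0,ok=F), EMIT:-] out:P2(v=76); in:P4
Tick 7: [PARSE:P5(v=12,ok=F), VALIDATE:P4(v=12,ok=T), TRANSFORM:-, EMIT:P3(v=0,ok=F)] out:-; in:P5
Tick 8: [PARSE:-, VALIDATE:P5(v=12,ok=F), TRANSFORM:P4(v=48,ok=T), EMIT:-] out:P3(v=0); in:-
Tick 9: [PARSE:-, VALIDATE:-, TRANSFORM:P5(v=0,ok=F), EMIT:P4(v=48,ok=T)] out:-; in:-
Tick 10: [PARSE:-, VALIDATE:-, TRANSFORM:-, EMIT:P5(v=0,ok=F)] out:P4(v=48); in:-
Tick 11: [PARSE:-, VALIDATE:-, TRANSFORM:-, EMIT:-] out:P5(v=0); in:-
P4: arrives tick 6, valid=True (id=4, id%2=0), emit tick 10, final value 48

Answer: 10 48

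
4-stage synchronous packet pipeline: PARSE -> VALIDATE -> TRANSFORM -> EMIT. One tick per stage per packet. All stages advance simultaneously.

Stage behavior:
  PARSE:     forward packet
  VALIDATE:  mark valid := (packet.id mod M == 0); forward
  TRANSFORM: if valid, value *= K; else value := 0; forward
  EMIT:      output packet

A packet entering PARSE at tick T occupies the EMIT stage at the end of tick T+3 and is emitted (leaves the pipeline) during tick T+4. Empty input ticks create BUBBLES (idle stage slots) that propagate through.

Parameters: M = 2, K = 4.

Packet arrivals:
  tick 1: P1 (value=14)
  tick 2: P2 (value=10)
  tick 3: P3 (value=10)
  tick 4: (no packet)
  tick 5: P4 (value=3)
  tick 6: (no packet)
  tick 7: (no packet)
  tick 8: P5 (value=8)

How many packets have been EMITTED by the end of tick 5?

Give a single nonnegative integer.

Answer: 1

Derivation:
Tick 1: [PARSE:P1(v=14,ok=F), VALIDATE:-, TRANSFORM:-, EMIT:-] out:-; in:P1
Tick 2: [PARSE:P2(v=10,ok=F), VALIDATE:P1(v=14,ok=F), TRANSFORM:-, EMIT:-] out:-; in:P2
Tick 3: [PARSE:P3(v=10,ok=F), VALIDATE:P2(v=10,ok=T), TRANSFORM:P1(v=0,ok=F), EMIT:-] out:-; in:P3
Tick 4: [PARSE:-, VALIDATE:P3(v=10,ok=F), TRANSFORM:P2(v=40,ok=T), EMIT:P1(v=0,ok=F)] out:-; in:-
Tick 5: [PARSE:P4(v=3,ok=F), VALIDATE:-, TRANSFORM:P3(v=0,ok=F), EMIT:P2(v=40,ok=T)] out:P1(v=0); in:P4
Emitted by tick 5: ['P1']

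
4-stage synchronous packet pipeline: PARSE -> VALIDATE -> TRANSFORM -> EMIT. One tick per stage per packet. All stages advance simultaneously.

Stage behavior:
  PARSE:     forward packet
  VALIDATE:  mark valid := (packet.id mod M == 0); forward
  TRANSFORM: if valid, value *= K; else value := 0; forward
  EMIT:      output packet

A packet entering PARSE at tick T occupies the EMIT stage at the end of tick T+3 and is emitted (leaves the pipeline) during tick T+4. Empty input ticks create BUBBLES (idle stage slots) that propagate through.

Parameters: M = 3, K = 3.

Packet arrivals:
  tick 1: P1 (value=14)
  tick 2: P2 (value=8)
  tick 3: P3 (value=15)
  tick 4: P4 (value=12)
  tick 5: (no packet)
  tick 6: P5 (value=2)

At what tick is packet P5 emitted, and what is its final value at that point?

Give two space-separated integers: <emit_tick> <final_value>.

Tick 1: [PARSE:P1(v=14,ok=F), VALIDATE:-, TRANSFORM:-, EMIT:-] out:-; in:P1
Tick 2: [PARSE:P2(v=8,ok=F), VALIDATE:P1(v=14,ok=F), TRANSFORM:-, EMIT:-] out:-; in:P2
Tick 3: [PARSE:P3(v=15,ok=F), VALIDATE:P2(v=8,ok=F), TRANSFORM:P1(v=0,ok=F), EMIT:-] out:-; in:P3
Tick 4: [PARSE:P4(v=12,ok=F), VALIDATE:P3(v=15,ok=T), TRANSFORM:P2(v=0,ok=F), EMIT:P1(v=0,ok=F)] out:-; in:P4
Tick 5: [PARSE:-, VALIDATE:P4(v=12,ok=F), TRANSFORM:P3(v=45,ok=T), EMIT:P2(v=0,ok=F)] out:P1(v=0); in:-
Tick 6: [PARSE:P5(v=2,ok=F), VALIDATE:-, TRANSFORM:P4(v=0,ok=F), EMIT:P3(v=45,ok=T)] out:P2(v=0); in:P5
Tick 7: [PARSE:-, VALIDATE:P5(v=2,ok=F), TRANSFORM:-, EMIT:P4(v=0,ok=F)] out:P3(v=45); in:-
Tick 8: [PARSE:-, VALIDATE:-, TRANSFORM:P5(v=0,ok=F), EMIT:-] out:P4(v=0); in:-
Tick 9: [PARSE:-, VALIDATE:-, TRANSFORM:-, EMIT:P5(v=0,ok=F)] out:-; in:-
Tick 10: [PARSE:-, VALIDATE:-, TRANSFORM:-, EMIT:-] out:P5(v=0); in:-
P5: arrives tick 6, valid=False (id=5, id%3=2), emit tick 10, final value 0

Answer: 10 0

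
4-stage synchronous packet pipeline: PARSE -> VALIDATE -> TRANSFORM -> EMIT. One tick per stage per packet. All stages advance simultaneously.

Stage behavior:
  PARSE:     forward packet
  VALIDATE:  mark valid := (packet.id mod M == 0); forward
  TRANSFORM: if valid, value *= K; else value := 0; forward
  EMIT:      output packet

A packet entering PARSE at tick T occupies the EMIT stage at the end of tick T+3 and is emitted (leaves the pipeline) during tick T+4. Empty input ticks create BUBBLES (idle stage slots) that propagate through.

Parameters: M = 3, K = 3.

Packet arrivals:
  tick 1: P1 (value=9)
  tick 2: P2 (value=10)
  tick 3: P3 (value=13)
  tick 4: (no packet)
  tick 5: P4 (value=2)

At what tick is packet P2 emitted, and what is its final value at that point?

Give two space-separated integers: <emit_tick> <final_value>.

Answer: 6 0

Derivation:
Tick 1: [PARSE:P1(v=9,ok=F), VALIDATE:-, TRANSFORM:-, EMIT:-] out:-; in:P1
Tick 2: [PARSE:P2(v=10,ok=F), VALIDATE:P1(v=9,ok=F), TRANSFORM:-, EMIT:-] out:-; in:P2
Tick 3: [PARSE:P3(v=13,ok=F), VALIDATE:P2(v=10,ok=F), TRANSFORM:P1(v=0,ok=F), EMIT:-] out:-; in:P3
Tick 4: [PARSE:-, VALIDATE:P3(v=13,ok=T), TRANSFORM:P2(v=0,ok=F), EMIT:P1(v=0,ok=F)] out:-; in:-
Tick 5: [PARSE:P4(v=2,ok=F), VALIDATE:-, TRANSFORM:P3(v=39,ok=T), EMIT:P2(v=0,ok=F)] out:P1(v=0); in:P4
Tick 6: [PARSE:-, VALIDATE:P4(v=2,ok=F), TRANSFORM:-, EMIT:P3(v=39,ok=T)] out:P2(v=0); in:-
Tick 7: [PARSE:-, VALIDATE:-, TRANSFORM:P4(v=0,ok=F), EMIT:-] out:P3(v=39); in:-
Tick 8: [PARSE:-, VALIDATE:-, TRANSFORM:-, EMIT:P4(v=0,ok=F)] out:-; in:-
Tick 9: [PARSE:-, VALIDATE:-, TRANSFORM:-, EMIT:-] out:P4(v=0); in:-
P2: arrives tick 2, valid=False (id=2, id%3=2), emit tick 6, final value 0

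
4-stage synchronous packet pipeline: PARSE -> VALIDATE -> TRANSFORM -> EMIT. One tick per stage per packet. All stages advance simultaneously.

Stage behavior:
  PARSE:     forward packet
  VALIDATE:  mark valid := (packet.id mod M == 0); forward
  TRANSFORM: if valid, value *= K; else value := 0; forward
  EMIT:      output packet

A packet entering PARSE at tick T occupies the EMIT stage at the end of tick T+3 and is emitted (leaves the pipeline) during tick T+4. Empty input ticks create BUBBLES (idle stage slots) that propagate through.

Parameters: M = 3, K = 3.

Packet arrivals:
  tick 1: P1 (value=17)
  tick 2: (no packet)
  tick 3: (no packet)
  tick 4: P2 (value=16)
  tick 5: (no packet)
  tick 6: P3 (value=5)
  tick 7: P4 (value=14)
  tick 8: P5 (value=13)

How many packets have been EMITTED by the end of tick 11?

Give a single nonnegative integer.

Answer: 4

Derivation:
Tick 1: [PARSE:P1(v=17,ok=F), VALIDATE:-, TRANSFORM:-, EMIT:-] out:-; in:P1
Tick 2: [PARSE:-, VALIDATE:P1(v=17,ok=F), TRANSFORM:-, EMIT:-] out:-; in:-
Tick 3: [PARSE:-, VALIDATE:-, TRANSFORM:P1(v=0,ok=F), EMIT:-] out:-; in:-
Tick 4: [PARSE:P2(v=16,ok=F), VALIDATE:-, TRANSFORM:-, EMIT:P1(v=0,ok=F)] out:-; in:P2
Tick 5: [PARSE:-, VALIDATE:P2(v=16,ok=F), TRANSFORM:-, EMIT:-] out:P1(v=0); in:-
Tick 6: [PARSE:P3(v=5,ok=F), VALIDATE:-, TRANSFORM:P2(v=0,ok=F), EMIT:-] out:-; in:P3
Tick 7: [PARSE:P4(v=14,ok=F), VALIDATE:P3(v=5,ok=T), TRANSFORM:-, EMIT:P2(v=0,ok=F)] out:-; in:P4
Tick 8: [PARSE:P5(v=13,ok=F), VALIDATE:P4(v=14,ok=F), TRANSFORM:P3(v=15,ok=T), EMIT:-] out:P2(v=0); in:P5
Tick 9: [PARSE:-, VALIDATE:P5(v=13,ok=F), TRANSFORM:P4(v=0,ok=F), EMIT:P3(v=15,ok=T)] out:-; in:-
Tick 10: [PARSE:-, VALIDATE:-, TRANSFORM:P5(v=0,ok=F), EMIT:P4(v=0,ok=F)] out:P3(v=15); in:-
Tick 11: [PARSE:-, VALIDATE:-, TRANSFORM:-, EMIT:P5(v=0,ok=F)] out:P4(v=0); in:-
Emitted by tick 11: ['P1', 'P2', 'P3', 'P4']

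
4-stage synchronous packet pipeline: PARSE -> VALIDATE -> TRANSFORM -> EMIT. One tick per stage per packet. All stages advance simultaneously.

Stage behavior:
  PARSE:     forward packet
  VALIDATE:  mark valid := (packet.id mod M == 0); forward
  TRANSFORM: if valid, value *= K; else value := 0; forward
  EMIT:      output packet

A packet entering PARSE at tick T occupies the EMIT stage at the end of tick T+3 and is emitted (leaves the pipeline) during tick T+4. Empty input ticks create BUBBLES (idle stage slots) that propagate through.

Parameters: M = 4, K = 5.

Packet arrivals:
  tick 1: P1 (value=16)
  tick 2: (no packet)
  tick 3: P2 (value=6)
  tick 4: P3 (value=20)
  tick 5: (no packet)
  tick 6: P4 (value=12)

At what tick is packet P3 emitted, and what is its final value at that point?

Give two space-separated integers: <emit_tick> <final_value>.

Answer: 8 0

Derivation:
Tick 1: [PARSE:P1(v=16,ok=F), VALIDATE:-, TRANSFORM:-, EMIT:-] out:-; in:P1
Tick 2: [PARSE:-, VALIDATE:P1(v=16,ok=F), TRANSFORM:-, EMIT:-] out:-; in:-
Tick 3: [PARSE:P2(v=6,ok=F), VALIDATE:-, TRANSFORM:P1(v=0,ok=F), EMIT:-] out:-; in:P2
Tick 4: [PARSE:P3(v=20,ok=F), VALIDATE:P2(v=6,ok=F), TRANSFORM:-, EMIT:P1(v=0,ok=F)] out:-; in:P3
Tick 5: [PARSE:-, VALIDATE:P3(v=20,ok=F), TRANSFORM:P2(v=0,ok=F), EMIT:-] out:P1(v=0); in:-
Tick 6: [PARSE:P4(v=12,ok=F), VALIDATE:-, TRANSFORM:P3(v=0,ok=F), EMIT:P2(v=0,ok=F)] out:-; in:P4
Tick 7: [PARSE:-, VALIDATE:P4(v=12,ok=T), TRANSFORM:-, EMIT:P3(v=0,ok=F)] out:P2(v=0); in:-
Tick 8: [PARSE:-, VALIDATE:-, TRANSFORM:P4(v=60,ok=T), EMIT:-] out:P3(v=0); in:-
Tick 9: [PARSE:-, VALIDATE:-, TRANSFORM:-, EMIT:P4(v=60,ok=T)] out:-; in:-
Tick 10: [PARSE:-, VALIDATE:-, TRANSFORM:-, EMIT:-] out:P4(v=60); in:-
P3: arrives tick 4, valid=False (id=3, id%4=3), emit tick 8, final value 0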